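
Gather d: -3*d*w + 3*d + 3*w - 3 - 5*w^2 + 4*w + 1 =d*(3 - 3*w) - 5*w^2 + 7*w - 2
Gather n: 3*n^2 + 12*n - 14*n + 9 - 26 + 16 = 3*n^2 - 2*n - 1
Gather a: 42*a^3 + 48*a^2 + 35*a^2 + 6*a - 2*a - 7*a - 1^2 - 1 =42*a^3 + 83*a^2 - 3*a - 2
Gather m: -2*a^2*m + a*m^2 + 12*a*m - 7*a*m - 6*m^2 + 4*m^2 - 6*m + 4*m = m^2*(a - 2) + m*(-2*a^2 + 5*a - 2)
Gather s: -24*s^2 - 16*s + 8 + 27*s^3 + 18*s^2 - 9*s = 27*s^3 - 6*s^2 - 25*s + 8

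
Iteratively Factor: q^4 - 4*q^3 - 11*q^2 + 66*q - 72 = (q + 4)*(q^3 - 8*q^2 + 21*q - 18) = (q - 3)*(q + 4)*(q^2 - 5*q + 6) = (q - 3)*(q - 2)*(q + 4)*(q - 3)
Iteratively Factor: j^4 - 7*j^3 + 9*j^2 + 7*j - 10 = (j - 2)*(j^3 - 5*j^2 - j + 5) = (j - 5)*(j - 2)*(j^2 - 1) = (j - 5)*(j - 2)*(j - 1)*(j + 1)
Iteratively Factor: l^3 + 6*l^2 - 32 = (l + 4)*(l^2 + 2*l - 8) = (l - 2)*(l + 4)*(l + 4)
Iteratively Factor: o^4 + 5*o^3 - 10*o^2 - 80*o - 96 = (o + 2)*(o^3 + 3*o^2 - 16*o - 48) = (o + 2)*(o + 3)*(o^2 - 16) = (o - 4)*(o + 2)*(o + 3)*(o + 4)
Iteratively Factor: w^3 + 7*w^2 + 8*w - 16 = (w + 4)*(w^2 + 3*w - 4) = (w - 1)*(w + 4)*(w + 4)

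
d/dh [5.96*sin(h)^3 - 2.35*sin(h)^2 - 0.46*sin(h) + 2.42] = (17.88*sin(h)^2 - 4.7*sin(h) - 0.46)*cos(h)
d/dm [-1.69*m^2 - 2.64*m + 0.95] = -3.38*m - 2.64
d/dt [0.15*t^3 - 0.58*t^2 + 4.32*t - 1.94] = 0.45*t^2 - 1.16*t + 4.32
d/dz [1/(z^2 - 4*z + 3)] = 2*(2 - z)/(z^2 - 4*z + 3)^2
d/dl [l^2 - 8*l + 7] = 2*l - 8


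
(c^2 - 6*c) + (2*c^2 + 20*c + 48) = 3*c^2 + 14*c + 48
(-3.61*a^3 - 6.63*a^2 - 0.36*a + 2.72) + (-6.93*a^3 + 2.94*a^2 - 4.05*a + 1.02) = -10.54*a^3 - 3.69*a^2 - 4.41*a + 3.74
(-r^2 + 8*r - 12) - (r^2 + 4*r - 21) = -2*r^2 + 4*r + 9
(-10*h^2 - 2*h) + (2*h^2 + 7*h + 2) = -8*h^2 + 5*h + 2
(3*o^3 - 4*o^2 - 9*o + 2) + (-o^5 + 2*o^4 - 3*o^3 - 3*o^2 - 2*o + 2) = -o^5 + 2*o^4 - 7*o^2 - 11*o + 4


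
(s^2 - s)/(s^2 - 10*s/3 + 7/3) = 3*s/(3*s - 7)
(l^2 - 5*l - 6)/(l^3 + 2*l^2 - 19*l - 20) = (l - 6)/(l^2 + l - 20)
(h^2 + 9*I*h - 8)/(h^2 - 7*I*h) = (h^2 + 9*I*h - 8)/(h*(h - 7*I))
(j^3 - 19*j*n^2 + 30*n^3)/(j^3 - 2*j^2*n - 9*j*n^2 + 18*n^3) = (j + 5*n)/(j + 3*n)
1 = 1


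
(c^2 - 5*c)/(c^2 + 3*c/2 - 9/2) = 2*c*(c - 5)/(2*c^2 + 3*c - 9)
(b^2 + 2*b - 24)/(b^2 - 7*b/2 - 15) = 2*(-b^2 - 2*b + 24)/(-2*b^2 + 7*b + 30)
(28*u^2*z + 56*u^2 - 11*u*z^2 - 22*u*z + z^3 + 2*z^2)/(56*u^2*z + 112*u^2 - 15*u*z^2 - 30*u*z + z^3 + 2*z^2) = (-4*u + z)/(-8*u + z)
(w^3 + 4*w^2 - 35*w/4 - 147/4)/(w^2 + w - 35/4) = (2*w^2 + w - 21)/(2*w - 5)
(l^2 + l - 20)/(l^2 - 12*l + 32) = (l + 5)/(l - 8)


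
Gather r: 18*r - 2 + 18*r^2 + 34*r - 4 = 18*r^2 + 52*r - 6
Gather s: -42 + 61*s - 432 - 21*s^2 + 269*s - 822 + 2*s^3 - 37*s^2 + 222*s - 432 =2*s^3 - 58*s^2 + 552*s - 1728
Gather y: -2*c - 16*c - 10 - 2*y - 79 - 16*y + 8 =-18*c - 18*y - 81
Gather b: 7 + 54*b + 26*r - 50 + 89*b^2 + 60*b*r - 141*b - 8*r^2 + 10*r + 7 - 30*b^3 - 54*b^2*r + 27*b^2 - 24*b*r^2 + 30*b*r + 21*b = -30*b^3 + b^2*(116 - 54*r) + b*(-24*r^2 + 90*r - 66) - 8*r^2 + 36*r - 36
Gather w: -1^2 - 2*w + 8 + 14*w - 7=12*w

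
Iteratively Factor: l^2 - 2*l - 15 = (l - 5)*(l + 3)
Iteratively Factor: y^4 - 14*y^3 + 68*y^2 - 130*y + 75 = (y - 5)*(y^3 - 9*y^2 + 23*y - 15) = (y - 5)*(y - 1)*(y^2 - 8*y + 15) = (y - 5)^2*(y - 1)*(y - 3)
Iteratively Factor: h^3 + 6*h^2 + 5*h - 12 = (h + 4)*(h^2 + 2*h - 3) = (h + 3)*(h + 4)*(h - 1)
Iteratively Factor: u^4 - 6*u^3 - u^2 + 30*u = (u - 3)*(u^3 - 3*u^2 - 10*u) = (u - 3)*(u + 2)*(u^2 - 5*u) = u*(u - 3)*(u + 2)*(u - 5)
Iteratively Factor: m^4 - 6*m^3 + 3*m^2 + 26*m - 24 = (m - 4)*(m^3 - 2*m^2 - 5*m + 6) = (m - 4)*(m + 2)*(m^2 - 4*m + 3) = (m - 4)*(m - 1)*(m + 2)*(m - 3)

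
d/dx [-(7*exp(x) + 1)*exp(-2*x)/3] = (7*exp(x) + 2)*exp(-2*x)/3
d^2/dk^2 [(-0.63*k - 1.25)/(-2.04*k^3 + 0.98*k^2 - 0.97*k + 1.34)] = (15.730848*k^5 + 54.867024*k^4 - 41.267184*k^3 + 42.710016*k^2 + 8.408604*k + 0.706997999999999)/(8.489664*k^9 - 12.235104*k^8 + 17.987904*k^7 - 29.306168*k^6 + 24.62664*k^5 - 22.536606*k^4 + 19.544569*k^3 - 9.061482*k^2 + 5.225196*k - 2.406104)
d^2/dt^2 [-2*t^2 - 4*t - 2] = -4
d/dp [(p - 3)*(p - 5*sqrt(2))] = 2*p - 5*sqrt(2) - 3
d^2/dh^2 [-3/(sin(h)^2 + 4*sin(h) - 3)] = 6*(2*sin(h)^4 + 6*sin(h)^3 + 11*sin(h)^2 - 6*sin(h) - 19)/(sin(h)^2 + 4*sin(h) - 3)^3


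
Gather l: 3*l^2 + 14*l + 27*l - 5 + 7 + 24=3*l^2 + 41*l + 26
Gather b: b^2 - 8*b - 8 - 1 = b^2 - 8*b - 9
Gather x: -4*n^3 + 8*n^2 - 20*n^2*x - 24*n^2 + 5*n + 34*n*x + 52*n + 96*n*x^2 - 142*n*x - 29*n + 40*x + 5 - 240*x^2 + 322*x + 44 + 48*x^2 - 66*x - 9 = -4*n^3 - 16*n^2 + 28*n + x^2*(96*n - 192) + x*(-20*n^2 - 108*n + 296) + 40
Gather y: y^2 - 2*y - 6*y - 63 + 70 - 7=y^2 - 8*y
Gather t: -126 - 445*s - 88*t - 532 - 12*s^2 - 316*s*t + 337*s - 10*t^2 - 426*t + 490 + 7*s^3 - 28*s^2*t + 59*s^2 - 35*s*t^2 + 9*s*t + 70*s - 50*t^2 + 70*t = 7*s^3 + 47*s^2 - 38*s + t^2*(-35*s - 60) + t*(-28*s^2 - 307*s - 444) - 168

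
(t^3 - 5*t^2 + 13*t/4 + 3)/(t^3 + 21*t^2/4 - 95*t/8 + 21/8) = 2*(2*t^2 - 7*t - 4)/(4*t^2 + 27*t - 7)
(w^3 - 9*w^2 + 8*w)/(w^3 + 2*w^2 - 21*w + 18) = w*(w - 8)/(w^2 + 3*w - 18)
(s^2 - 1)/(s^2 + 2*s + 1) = (s - 1)/(s + 1)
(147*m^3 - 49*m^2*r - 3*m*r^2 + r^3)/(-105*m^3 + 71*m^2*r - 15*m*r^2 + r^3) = (7*m + r)/(-5*m + r)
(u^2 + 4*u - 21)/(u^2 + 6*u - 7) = (u - 3)/(u - 1)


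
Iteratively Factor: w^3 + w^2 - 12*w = (w + 4)*(w^2 - 3*w) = (w - 3)*(w + 4)*(w)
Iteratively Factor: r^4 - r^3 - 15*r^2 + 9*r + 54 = (r - 3)*(r^3 + 2*r^2 - 9*r - 18) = (r - 3)^2*(r^2 + 5*r + 6) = (r - 3)^2*(r + 3)*(r + 2)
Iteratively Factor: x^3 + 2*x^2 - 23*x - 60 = (x + 3)*(x^2 - x - 20) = (x - 5)*(x + 3)*(x + 4)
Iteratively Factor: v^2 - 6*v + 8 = (v - 2)*(v - 4)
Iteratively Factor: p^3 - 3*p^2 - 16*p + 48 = (p - 3)*(p^2 - 16) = (p - 3)*(p + 4)*(p - 4)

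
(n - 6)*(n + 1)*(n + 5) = n^3 - 31*n - 30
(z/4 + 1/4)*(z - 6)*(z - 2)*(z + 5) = z^4/4 - z^3/2 - 31*z^2/4 + 8*z + 15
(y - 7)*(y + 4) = y^2 - 3*y - 28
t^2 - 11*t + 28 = (t - 7)*(t - 4)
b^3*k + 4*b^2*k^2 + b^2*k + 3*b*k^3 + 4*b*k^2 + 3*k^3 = (b + k)*(b + 3*k)*(b*k + k)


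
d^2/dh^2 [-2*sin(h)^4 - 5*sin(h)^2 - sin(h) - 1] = 32*sin(h)^4 - 4*sin(h)^2 + sin(h) - 10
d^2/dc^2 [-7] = 0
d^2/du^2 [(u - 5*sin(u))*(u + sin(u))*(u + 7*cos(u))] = 4*u^2*sin(u) - 7*u^2*cos(u) - 28*u*sin(u) + 56*u*sin(2*u) - 16*u*cos(u) - 10*u*cos(2*u) + 6*u - 8*sin(u) - 10*sin(2*u) + 91*cos(u)/4 - 56*cos(2*u) - 315*cos(3*u)/4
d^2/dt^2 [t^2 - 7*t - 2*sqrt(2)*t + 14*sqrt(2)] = 2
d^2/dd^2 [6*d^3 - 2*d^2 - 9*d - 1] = 36*d - 4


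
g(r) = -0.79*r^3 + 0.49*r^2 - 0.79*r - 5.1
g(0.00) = -5.10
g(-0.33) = -4.76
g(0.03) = -5.12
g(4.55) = -72.97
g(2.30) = -13.94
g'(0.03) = -0.76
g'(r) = -2.37*r^2 + 0.98*r - 0.79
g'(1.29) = -3.47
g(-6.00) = 187.92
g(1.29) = -7.00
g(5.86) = -151.87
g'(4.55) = -45.40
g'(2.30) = -11.07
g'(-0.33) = -1.37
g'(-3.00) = -25.06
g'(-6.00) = -91.99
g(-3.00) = 23.01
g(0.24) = -5.27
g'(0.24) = -0.69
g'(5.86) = -76.43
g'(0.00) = -0.79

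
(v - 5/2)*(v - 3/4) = v^2 - 13*v/4 + 15/8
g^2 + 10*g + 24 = (g + 4)*(g + 6)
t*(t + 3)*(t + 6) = t^3 + 9*t^2 + 18*t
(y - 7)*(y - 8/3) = y^2 - 29*y/3 + 56/3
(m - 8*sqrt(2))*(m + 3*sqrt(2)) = m^2 - 5*sqrt(2)*m - 48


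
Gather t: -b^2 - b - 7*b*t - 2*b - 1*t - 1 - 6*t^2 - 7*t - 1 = -b^2 - 3*b - 6*t^2 + t*(-7*b - 8) - 2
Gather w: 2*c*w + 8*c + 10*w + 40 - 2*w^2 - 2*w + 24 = 8*c - 2*w^2 + w*(2*c + 8) + 64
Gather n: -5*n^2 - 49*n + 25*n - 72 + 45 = -5*n^2 - 24*n - 27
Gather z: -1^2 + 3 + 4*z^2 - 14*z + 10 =4*z^2 - 14*z + 12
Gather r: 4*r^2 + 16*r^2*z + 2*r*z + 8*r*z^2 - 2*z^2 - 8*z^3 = r^2*(16*z + 4) + r*(8*z^2 + 2*z) - 8*z^3 - 2*z^2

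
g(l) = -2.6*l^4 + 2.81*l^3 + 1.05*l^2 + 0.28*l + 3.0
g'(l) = -10.4*l^3 + 8.43*l^2 + 2.1*l + 0.28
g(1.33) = 3.71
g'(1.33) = -6.48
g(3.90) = -414.75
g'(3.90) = -480.23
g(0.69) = 4.03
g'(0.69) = 2.33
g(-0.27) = 2.93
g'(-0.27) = 0.53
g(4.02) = -475.37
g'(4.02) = -530.68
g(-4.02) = -842.72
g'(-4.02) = 803.70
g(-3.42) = -453.78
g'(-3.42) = 507.72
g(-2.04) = -62.09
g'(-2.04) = 119.37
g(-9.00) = -19021.56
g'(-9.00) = 8245.81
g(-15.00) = -140873.70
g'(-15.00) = 36965.53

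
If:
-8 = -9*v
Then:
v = 8/9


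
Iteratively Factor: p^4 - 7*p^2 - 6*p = (p - 3)*(p^3 + 3*p^2 + 2*p) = (p - 3)*(p + 1)*(p^2 + 2*p) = p*(p - 3)*(p + 1)*(p + 2)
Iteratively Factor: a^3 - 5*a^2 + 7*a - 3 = (a - 3)*(a^2 - 2*a + 1) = (a - 3)*(a - 1)*(a - 1)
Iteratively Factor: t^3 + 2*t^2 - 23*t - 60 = (t + 4)*(t^2 - 2*t - 15) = (t - 5)*(t + 4)*(t + 3)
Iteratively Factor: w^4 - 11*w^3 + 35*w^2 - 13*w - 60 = (w - 4)*(w^3 - 7*w^2 + 7*w + 15) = (w - 5)*(w - 4)*(w^2 - 2*w - 3) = (w - 5)*(w - 4)*(w - 3)*(w + 1)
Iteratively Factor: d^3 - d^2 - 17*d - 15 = (d - 5)*(d^2 + 4*d + 3) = (d - 5)*(d + 3)*(d + 1)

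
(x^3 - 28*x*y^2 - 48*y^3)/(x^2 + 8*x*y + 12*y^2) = (x^2 - 2*x*y - 24*y^2)/(x + 6*y)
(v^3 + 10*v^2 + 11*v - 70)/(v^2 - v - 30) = (v^2 + 5*v - 14)/(v - 6)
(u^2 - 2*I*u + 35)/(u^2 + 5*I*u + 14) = (u^2 - 2*I*u + 35)/(u^2 + 5*I*u + 14)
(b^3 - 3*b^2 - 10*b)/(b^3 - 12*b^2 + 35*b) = (b + 2)/(b - 7)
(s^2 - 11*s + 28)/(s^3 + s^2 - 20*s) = (s - 7)/(s*(s + 5))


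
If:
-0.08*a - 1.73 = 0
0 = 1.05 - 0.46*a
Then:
No Solution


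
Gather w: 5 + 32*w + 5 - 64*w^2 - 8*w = -64*w^2 + 24*w + 10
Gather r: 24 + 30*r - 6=30*r + 18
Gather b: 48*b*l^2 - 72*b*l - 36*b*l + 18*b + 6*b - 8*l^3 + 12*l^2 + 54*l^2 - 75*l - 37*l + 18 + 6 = b*(48*l^2 - 108*l + 24) - 8*l^3 + 66*l^2 - 112*l + 24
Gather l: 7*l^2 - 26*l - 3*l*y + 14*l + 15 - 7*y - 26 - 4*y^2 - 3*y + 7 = 7*l^2 + l*(-3*y - 12) - 4*y^2 - 10*y - 4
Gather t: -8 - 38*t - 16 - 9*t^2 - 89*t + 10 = -9*t^2 - 127*t - 14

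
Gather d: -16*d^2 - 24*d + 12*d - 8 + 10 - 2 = -16*d^2 - 12*d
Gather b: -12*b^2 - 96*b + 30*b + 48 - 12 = -12*b^2 - 66*b + 36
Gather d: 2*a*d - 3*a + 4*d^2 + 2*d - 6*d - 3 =-3*a + 4*d^2 + d*(2*a - 4) - 3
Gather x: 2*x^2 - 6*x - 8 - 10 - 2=2*x^2 - 6*x - 20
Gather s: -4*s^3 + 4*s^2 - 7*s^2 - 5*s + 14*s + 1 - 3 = -4*s^3 - 3*s^2 + 9*s - 2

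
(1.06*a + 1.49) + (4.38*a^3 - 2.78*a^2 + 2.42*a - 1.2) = 4.38*a^3 - 2.78*a^2 + 3.48*a + 0.29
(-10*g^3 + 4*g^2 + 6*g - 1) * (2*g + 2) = -20*g^4 - 12*g^3 + 20*g^2 + 10*g - 2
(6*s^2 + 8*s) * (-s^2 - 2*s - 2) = -6*s^4 - 20*s^3 - 28*s^2 - 16*s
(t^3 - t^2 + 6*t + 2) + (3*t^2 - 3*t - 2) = t^3 + 2*t^2 + 3*t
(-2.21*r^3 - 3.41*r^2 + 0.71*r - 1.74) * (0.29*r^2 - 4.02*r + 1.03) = -0.6409*r^5 + 7.8953*r^4 + 11.6378*r^3 - 6.8711*r^2 + 7.7261*r - 1.7922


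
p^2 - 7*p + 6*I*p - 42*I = (p - 7)*(p + 6*I)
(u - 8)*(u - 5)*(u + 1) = u^3 - 12*u^2 + 27*u + 40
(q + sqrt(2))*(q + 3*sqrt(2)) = q^2 + 4*sqrt(2)*q + 6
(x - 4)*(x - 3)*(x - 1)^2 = x^4 - 9*x^3 + 27*x^2 - 31*x + 12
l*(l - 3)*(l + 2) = l^3 - l^2 - 6*l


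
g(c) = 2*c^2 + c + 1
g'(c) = 4*c + 1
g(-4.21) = 32.24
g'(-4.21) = -15.84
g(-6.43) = 77.26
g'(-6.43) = -24.72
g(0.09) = 1.11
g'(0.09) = 1.36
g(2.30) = 13.88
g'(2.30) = 10.20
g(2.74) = 18.76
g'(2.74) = 11.96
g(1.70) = 8.48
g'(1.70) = 7.80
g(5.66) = 70.73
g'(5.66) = 23.64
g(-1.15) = 2.50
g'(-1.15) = -3.60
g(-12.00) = 277.00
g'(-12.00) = -47.00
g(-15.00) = 436.00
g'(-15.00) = -59.00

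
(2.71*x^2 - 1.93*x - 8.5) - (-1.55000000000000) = 2.71*x^2 - 1.93*x - 6.95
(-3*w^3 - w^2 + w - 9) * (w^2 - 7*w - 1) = -3*w^5 + 20*w^4 + 11*w^3 - 15*w^2 + 62*w + 9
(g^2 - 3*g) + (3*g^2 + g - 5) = 4*g^2 - 2*g - 5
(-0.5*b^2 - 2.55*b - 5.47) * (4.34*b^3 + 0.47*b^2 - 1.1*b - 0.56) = -2.17*b^5 - 11.302*b^4 - 24.3883*b^3 + 0.5141*b^2 + 7.445*b + 3.0632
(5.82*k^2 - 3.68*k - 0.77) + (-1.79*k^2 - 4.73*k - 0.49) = 4.03*k^2 - 8.41*k - 1.26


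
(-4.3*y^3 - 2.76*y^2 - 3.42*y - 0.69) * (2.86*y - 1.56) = -12.298*y^4 - 1.1856*y^3 - 5.4756*y^2 + 3.3618*y + 1.0764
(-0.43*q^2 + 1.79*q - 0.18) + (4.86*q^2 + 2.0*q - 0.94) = 4.43*q^2 + 3.79*q - 1.12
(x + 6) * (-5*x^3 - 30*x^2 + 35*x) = -5*x^4 - 60*x^3 - 145*x^2 + 210*x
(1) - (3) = -2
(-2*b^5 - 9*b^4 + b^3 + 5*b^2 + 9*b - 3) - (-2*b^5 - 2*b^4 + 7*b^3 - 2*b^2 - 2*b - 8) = -7*b^4 - 6*b^3 + 7*b^2 + 11*b + 5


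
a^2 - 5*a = a*(a - 5)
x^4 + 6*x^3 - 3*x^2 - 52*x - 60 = (x - 3)*(x + 2)^2*(x + 5)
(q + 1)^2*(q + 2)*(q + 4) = q^4 + 8*q^3 + 21*q^2 + 22*q + 8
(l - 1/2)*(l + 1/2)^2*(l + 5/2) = l^4 + 3*l^3 + l^2 - 3*l/4 - 5/16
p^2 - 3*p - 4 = (p - 4)*(p + 1)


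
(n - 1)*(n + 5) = n^2 + 4*n - 5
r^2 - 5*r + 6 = (r - 3)*(r - 2)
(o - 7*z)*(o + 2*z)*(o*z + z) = o^3*z - 5*o^2*z^2 + o^2*z - 14*o*z^3 - 5*o*z^2 - 14*z^3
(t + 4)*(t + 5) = t^2 + 9*t + 20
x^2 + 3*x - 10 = (x - 2)*(x + 5)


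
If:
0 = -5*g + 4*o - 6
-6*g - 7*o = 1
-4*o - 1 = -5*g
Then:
No Solution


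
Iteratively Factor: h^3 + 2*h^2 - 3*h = (h + 3)*(h^2 - h) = h*(h + 3)*(h - 1)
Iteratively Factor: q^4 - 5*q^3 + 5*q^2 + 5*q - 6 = (q - 1)*(q^3 - 4*q^2 + q + 6) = (q - 2)*(q - 1)*(q^2 - 2*q - 3) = (q - 3)*(q - 2)*(q - 1)*(q + 1)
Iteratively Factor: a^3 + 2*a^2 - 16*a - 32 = (a - 4)*(a^2 + 6*a + 8) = (a - 4)*(a + 2)*(a + 4)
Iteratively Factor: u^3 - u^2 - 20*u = (u - 5)*(u^2 + 4*u) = (u - 5)*(u + 4)*(u)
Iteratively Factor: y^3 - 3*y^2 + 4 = (y - 2)*(y^2 - y - 2) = (y - 2)^2*(y + 1)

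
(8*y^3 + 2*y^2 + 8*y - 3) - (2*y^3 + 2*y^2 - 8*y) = 6*y^3 + 16*y - 3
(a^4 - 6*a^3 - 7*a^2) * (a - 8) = a^5 - 14*a^4 + 41*a^3 + 56*a^2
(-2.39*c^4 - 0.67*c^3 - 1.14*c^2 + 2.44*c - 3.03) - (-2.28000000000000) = -2.39*c^4 - 0.67*c^3 - 1.14*c^2 + 2.44*c - 0.75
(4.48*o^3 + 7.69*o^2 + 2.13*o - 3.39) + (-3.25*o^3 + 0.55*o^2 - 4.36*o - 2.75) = 1.23*o^3 + 8.24*o^2 - 2.23*o - 6.14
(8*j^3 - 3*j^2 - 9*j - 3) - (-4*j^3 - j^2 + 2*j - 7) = 12*j^3 - 2*j^2 - 11*j + 4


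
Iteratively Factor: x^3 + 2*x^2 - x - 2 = (x + 1)*(x^2 + x - 2) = (x - 1)*(x + 1)*(x + 2)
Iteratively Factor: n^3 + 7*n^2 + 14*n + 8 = (n + 4)*(n^2 + 3*n + 2) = (n + 2)*(n + 4)*(n + 1)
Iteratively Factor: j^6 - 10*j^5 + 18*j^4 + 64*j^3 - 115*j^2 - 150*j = (j + 1)*(j^5 - 11*j^4 + 29*j^3 + 35*j^2 - 150*j) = (j - 5)*(j + 1)*(j^4 - 6*j^3 - j^2 + 30*j) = (j - 5)^2*(j + 1)*(j^3 - j^2 - 6*j) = (j - 5)^2*(j + 1)*(j + 2)*(j^2 - 3*j) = (j - 5)^2*(j - 3)*(j + 1)*(j + 2)*(j)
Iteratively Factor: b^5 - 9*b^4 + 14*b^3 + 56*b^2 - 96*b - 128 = (b + 1)*(b^4 - 10*b^3 + 24*b^2 + 32*b - 128) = (b + 1)*(b + 2)*(b^3 - 12*b^2 + 48*b - 64) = (b - 4)*(b + 1)*(b + 2)*(b^2 - 8*b + 16) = (b - 4)^2*(b + 1)*(b + 2)*(b - 4)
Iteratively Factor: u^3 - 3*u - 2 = (u + 1)*(u^2 - u - 2) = (u + 1)^2*(u - 2)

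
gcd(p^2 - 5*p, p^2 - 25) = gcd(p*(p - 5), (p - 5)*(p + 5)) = p - 5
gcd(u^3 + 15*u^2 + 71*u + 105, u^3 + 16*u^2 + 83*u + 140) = u^2 + 12*u + 35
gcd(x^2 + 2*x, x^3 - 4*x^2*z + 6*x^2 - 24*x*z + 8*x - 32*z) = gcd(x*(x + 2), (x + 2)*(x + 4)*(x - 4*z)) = x + 2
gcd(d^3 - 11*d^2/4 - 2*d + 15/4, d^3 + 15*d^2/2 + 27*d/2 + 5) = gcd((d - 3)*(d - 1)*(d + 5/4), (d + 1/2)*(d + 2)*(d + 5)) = 1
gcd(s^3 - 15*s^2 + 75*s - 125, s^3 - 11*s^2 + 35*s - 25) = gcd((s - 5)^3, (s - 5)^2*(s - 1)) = s^2 - 10*s + 25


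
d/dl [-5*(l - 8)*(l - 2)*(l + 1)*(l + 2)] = -20*l^3 + 105*l^2 + 120*l - 140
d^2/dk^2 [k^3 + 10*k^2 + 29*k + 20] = 6*k + 20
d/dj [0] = 0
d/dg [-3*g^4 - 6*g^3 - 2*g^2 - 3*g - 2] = -12*g^3 - 18*g^2 - 4*g - 3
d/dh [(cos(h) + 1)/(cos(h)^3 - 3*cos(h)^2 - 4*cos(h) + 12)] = 2*(cos(h)^3 - 3*cos(h) - 8)*sin(h)/((cos(h) - 3)^2*(cos(h) - 2)^2*(cos(h) + 2)^2)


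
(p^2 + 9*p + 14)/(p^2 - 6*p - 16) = (p + 7)/(p - 8)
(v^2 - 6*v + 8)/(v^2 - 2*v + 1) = (v^2 - 6*v + 8)/(v^2 - 2*v + 1)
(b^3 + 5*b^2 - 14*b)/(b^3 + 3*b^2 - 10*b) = (b + 7)/(b + 5)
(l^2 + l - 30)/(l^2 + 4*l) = (l^2 + l - 30)/(l*(l + 4))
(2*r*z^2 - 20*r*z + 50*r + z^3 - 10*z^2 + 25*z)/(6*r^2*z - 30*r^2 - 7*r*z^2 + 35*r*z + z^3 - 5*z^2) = (2*r*z - 10*r + z^2 - 5*z)/(6*r^2 - 7*r*z + z^2)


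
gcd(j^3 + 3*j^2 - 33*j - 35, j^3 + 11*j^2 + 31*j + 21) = j^2 + 8*j + 7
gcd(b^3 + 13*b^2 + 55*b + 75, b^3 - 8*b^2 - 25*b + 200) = b + 5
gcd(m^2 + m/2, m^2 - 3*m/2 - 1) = m + 1/2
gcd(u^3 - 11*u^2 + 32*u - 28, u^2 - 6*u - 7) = u - 7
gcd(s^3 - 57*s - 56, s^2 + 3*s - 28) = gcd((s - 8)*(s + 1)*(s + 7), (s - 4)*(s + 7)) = s + 7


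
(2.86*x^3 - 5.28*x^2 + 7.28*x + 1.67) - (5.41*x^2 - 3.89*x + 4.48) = 2.86*x^3 - 10.69*x^2 + 11.17*x - 2.81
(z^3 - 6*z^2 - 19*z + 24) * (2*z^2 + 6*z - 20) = 2*z^5 - 6*z^4 - 94*z^3 + 54*z^2 + 524*z - 480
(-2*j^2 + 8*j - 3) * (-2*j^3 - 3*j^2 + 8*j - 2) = 4*j^5 - 10*j^4 - 34*j^3 + 77*j^2 - 40*j + 6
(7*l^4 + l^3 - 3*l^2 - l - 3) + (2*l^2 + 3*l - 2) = 7*l^4 + l^3 - l^2 + 2*l - 5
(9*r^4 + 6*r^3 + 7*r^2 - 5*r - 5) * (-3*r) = -27*r^5 - 18*r^4 - 21*r^3 + 15*r^2 + 15*r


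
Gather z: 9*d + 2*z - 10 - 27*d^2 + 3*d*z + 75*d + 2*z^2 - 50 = -27*d^2 + 84*d + 2*z^2 + z*(3*d + 2) - 60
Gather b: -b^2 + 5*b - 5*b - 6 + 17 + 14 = 25 - b^2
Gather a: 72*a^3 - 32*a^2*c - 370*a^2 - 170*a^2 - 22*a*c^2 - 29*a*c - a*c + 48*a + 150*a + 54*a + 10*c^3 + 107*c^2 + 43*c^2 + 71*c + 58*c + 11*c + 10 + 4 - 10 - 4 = 72*a^3 + a^2*(-32*c - 540) + a*(-22*c^2 - 30*c + 252) + 10*c^3 + 150*c^2 + 140*c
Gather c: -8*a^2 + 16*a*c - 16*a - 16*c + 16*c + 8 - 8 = -8*a^2 + 16*a*c - 16*a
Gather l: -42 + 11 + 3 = -28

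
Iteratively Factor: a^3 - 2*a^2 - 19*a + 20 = (a - 5)*(a^2 + 3*a - 4) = (a - 5)*(a - 1)*(a + 4)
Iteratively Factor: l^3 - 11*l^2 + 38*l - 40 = (l - 5)*(l^2 - 6*l + 8) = (l - 5)*(l - 2)*(l - 4)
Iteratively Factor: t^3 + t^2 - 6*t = (t + 3)*(t^2 - 2*t) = (t - 2)*(t + 3)*(t)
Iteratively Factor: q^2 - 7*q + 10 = (q - 5)*(q - 2)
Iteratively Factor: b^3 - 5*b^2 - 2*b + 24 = (b + 2)*(b^2 - 7*b + 12) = (b - 3)*(b + 2)*(b - 4)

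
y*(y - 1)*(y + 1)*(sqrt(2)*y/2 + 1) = sqrt(2)*y^4/2 + y^3 - sqrt(2)*y^2/2 - y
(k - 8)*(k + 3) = k^2 - 5*k - 24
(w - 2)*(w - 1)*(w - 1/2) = w^3 - 7*w^2/2 + 7*w/2 - 1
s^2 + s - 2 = (s - 1)*(s + 2)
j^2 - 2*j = j*(j - 2)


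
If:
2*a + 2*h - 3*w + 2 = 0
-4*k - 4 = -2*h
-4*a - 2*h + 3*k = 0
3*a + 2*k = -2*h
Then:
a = -20/21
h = 34/21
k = -4/21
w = 10/9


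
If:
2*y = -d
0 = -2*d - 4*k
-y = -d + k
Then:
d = 0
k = 0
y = 0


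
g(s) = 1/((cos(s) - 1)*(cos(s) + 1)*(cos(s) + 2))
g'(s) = sin(s)/((cos(s) - 1)*(cos(s) + 1)*(cos(s) + 2)^2) + sin(s)/((cos(s) - 1)*(cos(s) + 1)^2*(cos(s) + 2)) + sin(s)/((cos(s) - 1)^2*(cos(s) + 1)*(cos(s) + 2)) = (-3 + 4*cos(s)/sin(s)^2 + 2/sin(s)^2)/((cos(s) + 2)^2*sin(s))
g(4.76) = -0.49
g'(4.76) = 0.19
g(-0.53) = -1.37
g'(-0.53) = -4.42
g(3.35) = -22.87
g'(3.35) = 220.87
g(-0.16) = -13.19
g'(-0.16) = -162.75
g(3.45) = -10.36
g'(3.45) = 68.07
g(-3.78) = -2.35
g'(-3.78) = -7.51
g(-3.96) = -1.43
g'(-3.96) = -3.46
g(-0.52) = -1.41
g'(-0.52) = -4.69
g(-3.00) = -49.72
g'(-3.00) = 704.49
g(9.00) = -5.41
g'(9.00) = -25.96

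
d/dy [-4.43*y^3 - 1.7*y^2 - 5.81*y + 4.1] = -13.29*y^2 - 3.4*y - 5.81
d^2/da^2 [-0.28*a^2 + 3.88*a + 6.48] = -0.560000000000000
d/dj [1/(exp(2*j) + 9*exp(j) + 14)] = (-2*exp(j) - 9)*exp(j)/(exp(2*j) + 9*exp(j) + 14)^2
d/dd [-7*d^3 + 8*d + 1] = 8 - 21*d^2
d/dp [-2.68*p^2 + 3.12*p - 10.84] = 3.12 - 5.36*p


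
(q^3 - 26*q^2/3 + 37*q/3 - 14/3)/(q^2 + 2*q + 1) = (3*q^3 - 26*q^2 + 37*q - 14)/(3*(q^2 + 2*q + 1))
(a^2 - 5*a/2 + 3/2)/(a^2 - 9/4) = 2*(a - 1)/(2*a + 3)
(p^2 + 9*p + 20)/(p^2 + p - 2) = (p^2 + 9*p + 20)/(p^2 + p - 2)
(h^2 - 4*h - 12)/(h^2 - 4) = (h - 6)/(h - 2)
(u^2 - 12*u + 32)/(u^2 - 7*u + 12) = (u - 8)/(u - 3)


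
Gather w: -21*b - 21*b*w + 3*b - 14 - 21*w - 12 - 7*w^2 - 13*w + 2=-18*b - 7*w^2 + w*(-21*b - 34) - 24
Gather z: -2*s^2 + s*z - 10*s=-2*s^2 + s*z - 10*s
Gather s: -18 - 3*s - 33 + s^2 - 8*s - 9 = s^2 - 11*s - 60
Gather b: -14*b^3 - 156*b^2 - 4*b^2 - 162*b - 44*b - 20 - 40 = -14*b^3 - 160*b^2 - 206*b - 60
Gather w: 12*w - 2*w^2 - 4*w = -2*w^2 + 8*w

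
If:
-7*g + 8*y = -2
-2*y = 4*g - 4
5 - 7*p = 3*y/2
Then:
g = 18/23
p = 100/161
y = 10/23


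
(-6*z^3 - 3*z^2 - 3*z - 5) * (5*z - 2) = -30*z^4 - 3*z^3 - 9*z^2 - 19*z + 10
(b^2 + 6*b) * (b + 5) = b^3 + 11*b^2 + 30*b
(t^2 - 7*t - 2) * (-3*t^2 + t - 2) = -3*t^4 + 22*t^3 - 3*t^2 + 12*t + 4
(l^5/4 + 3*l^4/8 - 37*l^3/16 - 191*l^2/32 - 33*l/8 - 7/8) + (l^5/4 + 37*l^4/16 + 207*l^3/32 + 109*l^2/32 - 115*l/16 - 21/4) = l^5/2 + 43*l^4/16 + 133*l^3/32 - 41*l^2/16 - 181*l/16 - 49/8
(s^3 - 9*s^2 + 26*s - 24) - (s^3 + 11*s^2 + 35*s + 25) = -20*s^2 - 9*s - 49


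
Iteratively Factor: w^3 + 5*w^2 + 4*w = (w + 4)*(w^2 + w) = (w + 1)*(w + 4)*(w)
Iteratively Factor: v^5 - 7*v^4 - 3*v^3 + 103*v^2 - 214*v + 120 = (v - 1)*(v^4 - 6*v^3 - 9*v^2 + 94*v - 120) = (v - 1)*(v + 4)*(v^3 - 10*v^2 + 31*v - 30) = (v - 5)*(v - 1)*(v + 4)*(v^2 - 5*v + 6) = (v - 5)*(v - 2)*(v - 1)*(v + 4)*(v - 3)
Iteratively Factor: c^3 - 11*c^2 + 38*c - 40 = (c - 4)*(c^2 - 7*c + 10) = (c - 5)*(c - 4)*(c - 2)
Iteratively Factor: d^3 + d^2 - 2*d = (d)*(d^2 + d - 2) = d*(d - 1)*(d + 2)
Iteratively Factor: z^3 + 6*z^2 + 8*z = (z)*(z^2 + 6*z + 8) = z*(z + 2)*(z + 4)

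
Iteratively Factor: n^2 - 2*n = (n)*(n - 2)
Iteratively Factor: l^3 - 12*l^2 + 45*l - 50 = (l - 5)*(l^2 - 7*l + 10) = (l - 5)*(l - 2)*(l - 5)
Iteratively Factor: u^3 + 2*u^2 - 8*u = (u + 4)*(u^2 - 2*u) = u*(u + 4)*(u - 2)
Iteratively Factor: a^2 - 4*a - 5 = (a - 5)*(a + 1)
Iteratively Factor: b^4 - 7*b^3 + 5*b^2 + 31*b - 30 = (b + 2)*(b^3 - 9*b^2 + 23*b - 15) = (b - 5)*(b + 2)*(b^2 - 4*b + 3) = (b - 5)*(b - 3)*(b + 2)*(b - 1)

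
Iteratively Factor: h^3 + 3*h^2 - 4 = (h - 1)*(h^2 + 4*h + 4) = (h - 1)*(h + 2)*(h + 2)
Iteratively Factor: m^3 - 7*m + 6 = (m - 2)*(m^2 + 2*m - 3) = (m - 2)*(m - 1)*(m + 3)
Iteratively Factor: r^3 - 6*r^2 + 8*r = (r - 4)*(r^2 - 2*r) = r*(r - 4)*(r - 2)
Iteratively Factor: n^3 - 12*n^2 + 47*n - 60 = (n - 5)*(n^2 - 7*n + 12) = (n - 5)*(n - 4)*(n - 3)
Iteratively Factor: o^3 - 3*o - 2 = (o + 1)*(o^2 - o - 2) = (o - 2)*(o + 1)*(o + 1)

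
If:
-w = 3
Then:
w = -3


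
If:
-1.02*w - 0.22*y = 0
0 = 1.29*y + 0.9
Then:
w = 0.15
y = -0.70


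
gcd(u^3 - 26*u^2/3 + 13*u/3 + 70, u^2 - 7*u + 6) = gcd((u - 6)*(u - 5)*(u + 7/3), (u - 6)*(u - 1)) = u - 6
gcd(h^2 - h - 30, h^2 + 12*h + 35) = h + 5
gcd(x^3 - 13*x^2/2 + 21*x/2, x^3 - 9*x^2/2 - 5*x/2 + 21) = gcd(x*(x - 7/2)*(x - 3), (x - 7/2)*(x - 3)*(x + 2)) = x^2 - 13*x/2 + 21/2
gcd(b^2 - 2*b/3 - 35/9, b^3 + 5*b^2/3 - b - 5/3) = b + 5/3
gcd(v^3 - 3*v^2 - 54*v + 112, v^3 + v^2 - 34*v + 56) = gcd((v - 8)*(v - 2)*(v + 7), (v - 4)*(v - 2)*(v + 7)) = v^2 + 5*v - 14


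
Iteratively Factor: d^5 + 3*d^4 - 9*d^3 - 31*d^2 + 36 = (d - 3)*(d^4 + 6*d^3 + 9*d^2 - 4*d - 12) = (d - 3)*(d - 1)*(d^3 + 7*d^2 + 16*d + 12) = (d - 3)*(d - 1)*(d + 2)*(d^2 + 5*d + 6) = (d - 3)*(d - 1)*(d + 2)^2*(d + 3)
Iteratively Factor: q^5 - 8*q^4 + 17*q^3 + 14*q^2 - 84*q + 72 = (q - 2)*(q^4 - 6*q^3 + 5*q^2 + 24*q - 36) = (q - 2)*(q + 2)*(q^3 - 8*q^2 + 21*q - 18) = (q - 3)*(q - 2)*(q + 2)*(q^2 - 5*q + 6) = (q - 3)*(q - 2)^2*(q + 2)*(q - 3)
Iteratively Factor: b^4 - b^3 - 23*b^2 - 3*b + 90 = (b - 2)*(b^3 + b^2 - 21*b - 45) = (b - 2)*(b + 3)*(b^2 - 2*b - 15) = (b - 2)*(b + 3)^2*(b - 5)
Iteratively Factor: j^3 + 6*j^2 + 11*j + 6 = (j + 3)*(j^2 + 3*j + 2) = (j + 1)*(j + 3)*(j + 2)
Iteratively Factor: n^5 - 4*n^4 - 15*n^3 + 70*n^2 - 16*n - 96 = (n - 3)*(n^4 - n^3 - 18*n^2 + 16*n + 32) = (n - 3)*(n + 4)*(n^3 - 5*n^2 + 2*n + 8) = (n - 4)*(n - 3)*(n + 4)*(n^2 - n - 2) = (n - 4)*(n - 3)*(n - 2)*(n + 4)*(n + 1)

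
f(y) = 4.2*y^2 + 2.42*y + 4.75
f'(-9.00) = -73.18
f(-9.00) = 323.17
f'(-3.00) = -22.78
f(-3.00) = 35.29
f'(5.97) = 52.57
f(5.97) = 168.89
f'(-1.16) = -7.32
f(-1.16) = 7.59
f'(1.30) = 13.34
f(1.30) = 14.99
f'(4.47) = 39.97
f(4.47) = 99.49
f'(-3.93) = -30.59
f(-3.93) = 60.11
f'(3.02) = 27.79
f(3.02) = 50.36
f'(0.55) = 7.04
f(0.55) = 7.35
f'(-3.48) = -26.81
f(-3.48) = 47.19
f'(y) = 8.4*y + 2.42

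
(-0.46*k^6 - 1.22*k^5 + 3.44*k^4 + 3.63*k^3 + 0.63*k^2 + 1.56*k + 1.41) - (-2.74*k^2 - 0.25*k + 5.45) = -0.46*k^6 - 1.22*k^5 + 3.44*k^4 + 3.63*k^3 + 3.37*k^2 + 1.81*k - 4.04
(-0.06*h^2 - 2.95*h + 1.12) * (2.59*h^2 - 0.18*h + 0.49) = -0.1554*h^4 - 7.6297*h^3 + 3.4024*h^2 - 1.6471*h + 0.5488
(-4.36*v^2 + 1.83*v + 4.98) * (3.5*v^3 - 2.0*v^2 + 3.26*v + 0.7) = -15.26*v^5 + 15.125*v^4 - 0.4436*v^3 - 7.0462*v^2 + 17.5158*v + 3.486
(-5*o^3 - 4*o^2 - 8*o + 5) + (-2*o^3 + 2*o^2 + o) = -7*o^3 - 2*o^2 - 7*o + 5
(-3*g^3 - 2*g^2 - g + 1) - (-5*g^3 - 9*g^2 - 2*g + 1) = 2*g^3 + 7*g^2 + g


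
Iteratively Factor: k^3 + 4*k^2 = (k)*(k^2 + 4*k) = k*(k + 4)*(k)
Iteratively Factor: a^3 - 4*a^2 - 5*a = (a - 5)*(a^2 + a) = (a - 5)*(a + 1)*(a)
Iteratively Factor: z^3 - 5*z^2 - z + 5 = (z - 5)*(z^2 - 1) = (z - 5)*(z + 1)*(z - 1)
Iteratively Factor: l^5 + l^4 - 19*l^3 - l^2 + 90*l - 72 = (l - 2)*(l^4 + 3*l^3 - 13*l^2 - 27*l + 36) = (l - 2)*(l + 4)*(l^3 - l^2 - 9*l + 9) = (l - 2)*(l + 3)*(l + 4)*(l^2 - 4*l + 3) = (l - 3)*(l - 2)*(l + 3)*(l + 4)*(l - 1)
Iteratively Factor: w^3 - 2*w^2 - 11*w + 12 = (w - 4)*(w^2 + 2*w - 3) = (w - 4)*(w + 3)*(w - 1)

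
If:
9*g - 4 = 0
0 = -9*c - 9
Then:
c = -1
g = 4/9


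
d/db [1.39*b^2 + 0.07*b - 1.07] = 2.78*b + 0.07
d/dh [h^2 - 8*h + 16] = 2*h - 8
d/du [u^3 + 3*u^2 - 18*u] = 3*u^2 + 6*u - 18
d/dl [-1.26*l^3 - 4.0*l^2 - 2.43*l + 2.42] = -3.78*l^2 - 8.0*l - 2.43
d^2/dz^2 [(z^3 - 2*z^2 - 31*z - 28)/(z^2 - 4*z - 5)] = -36/(z^3 - 15*z^2 + 75*z - 125)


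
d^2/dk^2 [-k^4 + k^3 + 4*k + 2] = 6*k*(1 - 2*k)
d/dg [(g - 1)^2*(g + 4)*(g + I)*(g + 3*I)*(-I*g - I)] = -6*I*g^5 + g^4*(20 - 15*I) + g^3*(48 + 32*I) + g^2*(-60 + 36*I) + g*(-24 - 38*I) + 16 - 9*I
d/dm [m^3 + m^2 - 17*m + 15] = 3*m^2 + 2*m - 17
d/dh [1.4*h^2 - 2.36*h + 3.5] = 2.8*h - 2.36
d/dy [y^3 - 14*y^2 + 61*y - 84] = 3*y^2 - 28*y + 61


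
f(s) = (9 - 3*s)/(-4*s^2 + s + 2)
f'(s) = (9 - 3*s)*(8*s - 1)/(-4*s^2 + s + 2)^2 - 3/(-4*s^2 + s + 2)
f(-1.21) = -2.49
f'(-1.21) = -4.66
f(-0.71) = -15.32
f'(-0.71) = -136.77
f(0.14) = 4.16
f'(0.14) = -1.21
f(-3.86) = -0.33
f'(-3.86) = -0.12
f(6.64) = 0.07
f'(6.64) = -0.00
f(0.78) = 19.23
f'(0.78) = 282.18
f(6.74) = 0.06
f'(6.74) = -0.00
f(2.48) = -0.08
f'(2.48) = 0.22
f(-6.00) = -0.18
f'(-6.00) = -0.04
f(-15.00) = -0.06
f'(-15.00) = 0.00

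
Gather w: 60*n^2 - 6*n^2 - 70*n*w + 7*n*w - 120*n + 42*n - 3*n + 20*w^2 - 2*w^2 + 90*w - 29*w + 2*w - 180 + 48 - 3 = 54*n^2 - 81*n + 18*w^2 + w*(63 - 63*n) - 135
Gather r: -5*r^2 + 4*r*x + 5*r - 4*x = -5*r^2 + r*(4*x + 5) - 4*x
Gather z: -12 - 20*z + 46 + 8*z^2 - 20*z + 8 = 8*z^2 - 40*z + 42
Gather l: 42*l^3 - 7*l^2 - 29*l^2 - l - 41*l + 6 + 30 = 42*l^3 - 36*l^2 - 42*l + 36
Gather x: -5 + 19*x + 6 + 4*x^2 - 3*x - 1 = 4*x^2 + 16*x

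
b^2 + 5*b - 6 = (b - 1)*(b + 6)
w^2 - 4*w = w*(w - 4)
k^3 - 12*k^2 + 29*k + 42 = (k - 7)*(k - 6)*(k + 1)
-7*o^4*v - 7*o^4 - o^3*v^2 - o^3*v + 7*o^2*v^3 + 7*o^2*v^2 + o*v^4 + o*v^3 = (-o + v)*(o + v)*(7*o + v)*(o*v + o)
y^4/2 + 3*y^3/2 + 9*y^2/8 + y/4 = y*(y/2 + 1)*(y + 1/2)^2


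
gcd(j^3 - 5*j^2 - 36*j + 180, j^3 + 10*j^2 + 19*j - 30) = j + 6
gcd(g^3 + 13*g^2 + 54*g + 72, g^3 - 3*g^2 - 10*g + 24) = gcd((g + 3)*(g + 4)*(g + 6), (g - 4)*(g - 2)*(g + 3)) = g + 3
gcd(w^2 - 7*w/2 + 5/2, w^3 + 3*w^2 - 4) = w - 1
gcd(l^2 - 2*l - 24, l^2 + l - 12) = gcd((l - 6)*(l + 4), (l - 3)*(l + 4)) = l + 4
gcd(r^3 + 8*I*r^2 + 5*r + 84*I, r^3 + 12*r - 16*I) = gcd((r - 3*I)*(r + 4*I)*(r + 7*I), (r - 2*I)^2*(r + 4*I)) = r + 4*I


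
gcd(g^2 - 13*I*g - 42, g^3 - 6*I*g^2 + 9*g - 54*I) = g - 6*I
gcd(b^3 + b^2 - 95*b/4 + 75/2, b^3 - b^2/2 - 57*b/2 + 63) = b + 6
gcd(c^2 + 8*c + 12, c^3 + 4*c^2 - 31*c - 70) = c + 2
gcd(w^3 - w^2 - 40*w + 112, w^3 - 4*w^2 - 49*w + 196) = w^2 + 3*w - 28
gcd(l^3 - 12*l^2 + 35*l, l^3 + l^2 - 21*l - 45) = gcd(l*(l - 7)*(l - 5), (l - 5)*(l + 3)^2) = l - 5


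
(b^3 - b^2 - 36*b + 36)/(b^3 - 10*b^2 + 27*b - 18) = (b + 6)/(b - 3)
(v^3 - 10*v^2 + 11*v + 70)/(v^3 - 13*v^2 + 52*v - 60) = (v^2 - 5*v - 14)/(v^2 - 8*v + 12)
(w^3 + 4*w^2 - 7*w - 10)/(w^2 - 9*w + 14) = (w^2 + 6*w + 5)/(w - 7)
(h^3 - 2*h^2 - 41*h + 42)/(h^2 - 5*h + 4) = (h^2 - h - 42)/(h - 4)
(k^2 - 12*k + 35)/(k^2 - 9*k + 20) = (k - 7)/(k - 4)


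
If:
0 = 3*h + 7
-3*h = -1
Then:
No Solution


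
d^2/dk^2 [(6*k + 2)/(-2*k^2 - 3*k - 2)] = 4*(-(3*k + 1)*(4*k + 3)^2 + (18*k + 11)*(2*k^2 + 3*k + 2))/(2*k^2 + 3*k + 2)^3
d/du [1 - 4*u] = -4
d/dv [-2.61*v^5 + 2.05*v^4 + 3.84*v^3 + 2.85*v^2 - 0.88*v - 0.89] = -13.05*v^4 + 8.2*v^3 + 11.52*v^2 + 5.7*v - 0.88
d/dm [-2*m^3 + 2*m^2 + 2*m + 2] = -6*m^2 + 4*m + 2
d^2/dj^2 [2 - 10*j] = 0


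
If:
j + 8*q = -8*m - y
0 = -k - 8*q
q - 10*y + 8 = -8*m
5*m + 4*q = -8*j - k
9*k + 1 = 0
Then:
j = 3637/47088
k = -1/9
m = -331/2943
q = 1/72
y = 33499/47088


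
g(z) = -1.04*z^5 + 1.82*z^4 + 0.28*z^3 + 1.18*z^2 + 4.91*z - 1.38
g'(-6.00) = -8290.69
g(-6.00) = 10396.92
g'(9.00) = -28715.89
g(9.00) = -49127.43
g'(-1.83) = -99.53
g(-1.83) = 33.63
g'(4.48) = -1407.74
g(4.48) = -1074.21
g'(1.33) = 10.39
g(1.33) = 9.26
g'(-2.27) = -219.35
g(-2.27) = 101.29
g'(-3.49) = -1074.00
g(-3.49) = 792.43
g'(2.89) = -168.27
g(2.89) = -53.28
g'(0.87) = 9.41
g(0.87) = 4.49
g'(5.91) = -4792.88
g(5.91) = -5151.44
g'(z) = -5.2*z^4 + 7.28*z^3 + 0.84*z^2 + 2.36*z + 4.91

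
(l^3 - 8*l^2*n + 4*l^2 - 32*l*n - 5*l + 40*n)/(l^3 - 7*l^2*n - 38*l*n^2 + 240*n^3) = (l^2 + 4*l - 5)/(l^2 + l*n - 30*n^2)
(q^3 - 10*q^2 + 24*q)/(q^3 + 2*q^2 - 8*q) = (q^2 - 10*q + 24)/(q^2 + 2*q - 8)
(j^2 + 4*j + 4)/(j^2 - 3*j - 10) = (j + 2)/(j - 5)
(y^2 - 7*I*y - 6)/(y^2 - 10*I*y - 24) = (y - I)/(y - 4*I)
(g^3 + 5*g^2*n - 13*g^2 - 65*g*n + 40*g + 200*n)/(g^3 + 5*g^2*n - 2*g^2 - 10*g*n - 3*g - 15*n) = (g^2 - 13*g + 40)/(g^2 - 2*g - 3)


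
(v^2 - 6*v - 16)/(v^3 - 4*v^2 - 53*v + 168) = (v + 2)/(v^2 + 4*v - 21)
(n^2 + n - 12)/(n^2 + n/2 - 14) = 2*(n - 3)/(2*n - 7)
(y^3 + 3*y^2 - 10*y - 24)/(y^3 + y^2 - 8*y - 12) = (y + 4)/(y + 2)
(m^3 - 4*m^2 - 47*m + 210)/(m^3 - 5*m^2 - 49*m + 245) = (m - 6)/(m - 7)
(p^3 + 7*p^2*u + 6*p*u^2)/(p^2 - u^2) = p*(p + 6*u)/(p - u)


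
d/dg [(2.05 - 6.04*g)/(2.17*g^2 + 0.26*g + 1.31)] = (13.1068*g^2 - 8.897*g - 8.4454)/(4.7089*g^4 + 1.1284*g^3 + 5.753*g^2 + 0.6812*g + 1.7161)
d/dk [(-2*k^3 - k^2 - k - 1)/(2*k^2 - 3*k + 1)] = (-4*k^4 + 12*k^3 - k^2 + 2*k - 4)/(4*k^4 - 12*k^3 + 13*k^2 - 6*k + 1)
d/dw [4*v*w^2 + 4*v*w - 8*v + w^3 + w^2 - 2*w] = 8*v*w + 4*v + 3*w^2 + 2*w - 2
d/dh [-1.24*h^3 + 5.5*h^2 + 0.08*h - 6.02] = -3.72*h^2 + 11.0*h + 0.08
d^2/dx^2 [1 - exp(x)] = -exp(x)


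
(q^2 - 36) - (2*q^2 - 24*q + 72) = -q^2 + 24*q - 108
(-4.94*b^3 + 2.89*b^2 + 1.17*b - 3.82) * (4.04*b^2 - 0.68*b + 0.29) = -19.9576*b^5 + 15.0348*b^4 + 1.329*b^3 - 15.3903*b^2 + 2.9369*b - 1.1078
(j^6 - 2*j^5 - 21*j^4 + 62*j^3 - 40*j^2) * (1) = j^6 - 2*j^5 - 21*j^4 + 62*j^3 - 40*j^2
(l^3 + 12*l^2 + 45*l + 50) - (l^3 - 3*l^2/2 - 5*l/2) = 27*l^2/2 + 95*l/2 + 50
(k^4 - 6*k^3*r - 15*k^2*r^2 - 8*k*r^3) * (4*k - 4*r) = 4*k^5 - 28*k^4*r - 36*k^3*r^2 + 28*k^2*r^3 + 32*k*r^4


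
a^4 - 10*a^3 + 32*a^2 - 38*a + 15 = (a - 5)*(a - 3)*(a - 1)^2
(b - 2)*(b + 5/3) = b^2 - b/3 - 10/3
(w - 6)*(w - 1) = w^2 - 7*w + 6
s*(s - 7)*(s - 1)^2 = s^4 - 9*s^3 + 15*s^2 - 7*s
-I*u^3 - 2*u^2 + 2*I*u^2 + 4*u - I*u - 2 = (u - 1)*(u - 2*I)*(-I*u + I)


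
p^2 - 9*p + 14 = (p - 7)*(p - 2)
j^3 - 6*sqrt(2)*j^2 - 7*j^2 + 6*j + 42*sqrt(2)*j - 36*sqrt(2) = (j - 6)*(j - 1)*(j - 6*sqrt(2))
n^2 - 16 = (n - 4)*(n + 4)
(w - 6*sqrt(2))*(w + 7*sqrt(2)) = w^2 + sqrt(2)*w - 84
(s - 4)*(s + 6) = s^2 + 2*s - 24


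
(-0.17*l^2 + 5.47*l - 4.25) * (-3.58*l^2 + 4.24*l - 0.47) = 0.6086*l^4 - 20.3034*l^3 + 38.4877*l^2 - 20.5909*l + 1.9975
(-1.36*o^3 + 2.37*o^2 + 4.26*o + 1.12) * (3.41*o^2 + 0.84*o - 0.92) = -4.6376*o^5 + 6.9393*o^4 + 17.7686*o^3 + 5.2172*o^2 - 2.9784*o - 1.0304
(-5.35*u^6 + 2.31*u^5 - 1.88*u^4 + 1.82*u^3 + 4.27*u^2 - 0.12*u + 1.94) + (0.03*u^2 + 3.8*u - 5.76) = -5.35*u^6 + 2.31*u^5 - 1.88*u^4 + 1.82*u^3 + 4.3*u^2 + 3.68*u - 3.82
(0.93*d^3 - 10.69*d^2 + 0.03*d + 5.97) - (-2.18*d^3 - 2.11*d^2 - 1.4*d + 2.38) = 3.11*d^3 - 8.58*d^2 + 1.43*d + 3.59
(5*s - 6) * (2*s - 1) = 10*s^2 - 17*s + 6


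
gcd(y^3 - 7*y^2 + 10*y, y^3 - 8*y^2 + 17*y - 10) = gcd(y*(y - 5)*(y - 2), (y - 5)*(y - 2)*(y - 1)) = y^2 - 7*y + 10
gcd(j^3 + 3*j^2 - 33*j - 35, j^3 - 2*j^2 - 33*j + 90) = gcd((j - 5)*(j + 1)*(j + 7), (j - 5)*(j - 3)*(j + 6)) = j - 5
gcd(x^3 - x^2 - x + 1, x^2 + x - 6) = 1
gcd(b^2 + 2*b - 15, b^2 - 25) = b + 5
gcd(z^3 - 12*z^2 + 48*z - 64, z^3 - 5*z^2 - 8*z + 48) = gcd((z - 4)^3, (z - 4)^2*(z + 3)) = z^2 - 8*z + 16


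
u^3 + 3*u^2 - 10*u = u*(u - 2)*(u + 5)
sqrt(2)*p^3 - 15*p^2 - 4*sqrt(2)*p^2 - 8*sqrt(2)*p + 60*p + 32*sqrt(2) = (p - 4)*(p - 8*sqrt(2))*(sqrt(2)*p + 1)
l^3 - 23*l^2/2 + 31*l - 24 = (l - 8)*(l - 2)*(l - 3/2)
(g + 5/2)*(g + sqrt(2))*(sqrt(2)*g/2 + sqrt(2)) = sqrt(2)*g^3/2 + g^2 + 9*sqrt(2)*g^2/4 + 5*sqrt(2)*g/2 + 9*g/2 + 5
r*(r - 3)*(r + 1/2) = r^3 - 5*r^2/2 - 3*r/2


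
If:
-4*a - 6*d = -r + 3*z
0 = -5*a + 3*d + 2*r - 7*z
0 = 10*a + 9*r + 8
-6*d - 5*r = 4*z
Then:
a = -107/226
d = 77/678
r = -41/113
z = 32/113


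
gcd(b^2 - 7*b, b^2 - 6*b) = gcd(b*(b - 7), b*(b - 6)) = b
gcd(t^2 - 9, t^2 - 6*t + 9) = t - 3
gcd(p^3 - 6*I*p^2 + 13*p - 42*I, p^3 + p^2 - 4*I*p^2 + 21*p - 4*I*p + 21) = p^2 - 4*I*p + 21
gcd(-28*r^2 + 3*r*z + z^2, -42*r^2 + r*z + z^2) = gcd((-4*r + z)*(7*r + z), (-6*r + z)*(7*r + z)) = 7*r + z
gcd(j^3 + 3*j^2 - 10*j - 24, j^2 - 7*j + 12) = j - 3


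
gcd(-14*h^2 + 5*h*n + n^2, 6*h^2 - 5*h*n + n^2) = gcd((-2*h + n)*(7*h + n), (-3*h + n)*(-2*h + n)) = 2*h - n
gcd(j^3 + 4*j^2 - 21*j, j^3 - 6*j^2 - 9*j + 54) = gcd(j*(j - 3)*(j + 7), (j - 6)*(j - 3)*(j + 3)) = j - 3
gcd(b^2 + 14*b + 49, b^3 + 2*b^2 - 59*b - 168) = b + 7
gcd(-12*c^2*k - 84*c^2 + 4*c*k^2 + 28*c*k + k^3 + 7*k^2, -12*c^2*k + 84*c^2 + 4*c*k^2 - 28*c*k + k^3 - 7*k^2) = 12*c^2 - 4*c*k - k^2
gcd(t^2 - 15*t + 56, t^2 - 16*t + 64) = t - 8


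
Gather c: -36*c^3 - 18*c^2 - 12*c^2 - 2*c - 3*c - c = -36*c^3 - 30*c^2 - 6*c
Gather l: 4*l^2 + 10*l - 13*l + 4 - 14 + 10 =4*l^2 - 3*l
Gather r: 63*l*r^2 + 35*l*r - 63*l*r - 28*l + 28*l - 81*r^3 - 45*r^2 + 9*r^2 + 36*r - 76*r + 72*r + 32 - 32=-81*r^3 + r^2*(63*l - 36) + r*(32 - 28*l)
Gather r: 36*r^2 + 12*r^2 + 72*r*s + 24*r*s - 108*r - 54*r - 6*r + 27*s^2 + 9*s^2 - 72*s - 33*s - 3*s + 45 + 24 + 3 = 48*r^2 + r*(96*s - 168) + 36*s^2 - 108*s + 72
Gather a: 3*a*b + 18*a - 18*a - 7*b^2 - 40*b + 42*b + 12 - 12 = 3*a*b - 7*b^2 + 2*b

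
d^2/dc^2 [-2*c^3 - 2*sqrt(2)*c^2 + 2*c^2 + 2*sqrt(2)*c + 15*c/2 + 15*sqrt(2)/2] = -12*c - 4*sqrt(2) + 4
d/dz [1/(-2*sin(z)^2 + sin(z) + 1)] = (4*sin(z) - 1)*cos(z)/(sin(z) + cos(2*z))^2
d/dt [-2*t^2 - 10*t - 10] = -4*t - 10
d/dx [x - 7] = 1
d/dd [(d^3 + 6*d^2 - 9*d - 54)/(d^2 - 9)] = 1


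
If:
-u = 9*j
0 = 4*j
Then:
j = 0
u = 0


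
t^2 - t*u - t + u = (t - 1)*(t - u)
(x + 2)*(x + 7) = x^2 + 9*x + 14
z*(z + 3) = z^2 + 3*z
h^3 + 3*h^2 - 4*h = h*(h - 1)*(h + 4)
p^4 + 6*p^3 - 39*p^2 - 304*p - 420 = (p - 7)*(p + 2)*(p + 5)*(p + 6)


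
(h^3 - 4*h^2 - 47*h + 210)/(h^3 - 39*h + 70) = (h - 6)/(h - 2)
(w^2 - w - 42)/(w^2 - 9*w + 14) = (w + 6)/(w - 2)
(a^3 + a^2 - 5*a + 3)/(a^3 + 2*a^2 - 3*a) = (a - 1)/a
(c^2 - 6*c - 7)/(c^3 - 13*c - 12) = (c - 7)/(c^2 - c - 12)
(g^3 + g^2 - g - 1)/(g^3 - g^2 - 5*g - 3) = (g - 1)/(g - 3)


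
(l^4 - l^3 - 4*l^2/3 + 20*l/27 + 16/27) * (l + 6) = l^5 + 5*l^4 - 22*l^3/3 - 196*l^2/27 + 136*l/27 + 32/9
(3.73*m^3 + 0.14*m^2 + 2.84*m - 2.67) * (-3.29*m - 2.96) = -12.2717*m^4 - 11.5014*m^3 - 9.758*m^2 + 0.3779*m + 7.9032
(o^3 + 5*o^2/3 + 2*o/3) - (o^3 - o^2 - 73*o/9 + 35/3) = 8*o^2/3 + 79*o/9 - 35/3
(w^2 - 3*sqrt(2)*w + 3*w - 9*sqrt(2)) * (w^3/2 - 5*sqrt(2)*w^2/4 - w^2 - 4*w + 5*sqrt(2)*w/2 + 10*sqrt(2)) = w^5/2 - 11*sqrt(2)*w^4/4 + w^4/2 - 11*sqrt(2)*w^3/4 + w^3/2 - 9*w^2/2 + 77*sqrt(2)*w^2/2 - 105*w + 66*sqrt(2)*w - 180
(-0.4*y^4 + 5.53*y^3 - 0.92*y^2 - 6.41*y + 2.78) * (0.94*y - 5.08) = -0.376*y^5 + 7.2302*y^4 - 28.9572*y^3 - 1.3518*y^2 + 35.176*y - 14.1224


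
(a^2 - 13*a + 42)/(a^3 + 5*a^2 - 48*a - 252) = (a - 6)/(a^2 + 12*a + 36)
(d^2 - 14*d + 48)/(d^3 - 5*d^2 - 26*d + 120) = (d - 8)/(d^2 + d - 20)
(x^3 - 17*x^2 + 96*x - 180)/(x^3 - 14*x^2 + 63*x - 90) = (x - 6)/(x - 3)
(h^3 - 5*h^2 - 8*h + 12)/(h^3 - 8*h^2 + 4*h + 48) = (h - 1)/(h - 4)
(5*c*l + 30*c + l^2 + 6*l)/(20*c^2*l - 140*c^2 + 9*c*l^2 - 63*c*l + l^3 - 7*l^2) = (l + 6)/(4*c*l - 28*c + l^2 - 7*l)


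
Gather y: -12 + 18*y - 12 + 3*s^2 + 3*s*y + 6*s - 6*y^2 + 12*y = 3*s^2 + 6*s - 6*y^2 + y*(3*s + 30) - 24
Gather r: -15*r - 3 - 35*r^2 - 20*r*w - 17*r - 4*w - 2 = -35*r^2 + r*(-20*w - 32) - 4*w - 5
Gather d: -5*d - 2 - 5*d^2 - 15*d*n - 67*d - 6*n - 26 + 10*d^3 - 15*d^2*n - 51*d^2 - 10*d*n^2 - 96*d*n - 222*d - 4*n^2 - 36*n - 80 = 10*d^3 + d^2*(-15*n - 56) + d*(-10*n^2 - 111*n - 294) - 4*n^2 - 42*n - 108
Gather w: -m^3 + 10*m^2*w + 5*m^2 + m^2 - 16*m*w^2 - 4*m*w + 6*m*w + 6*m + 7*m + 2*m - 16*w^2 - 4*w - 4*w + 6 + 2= -m^3 + 6*m^2 + 15*m + w^2*(-16*m - 16) + w*(10*m^2 + 2*m - 8) + 8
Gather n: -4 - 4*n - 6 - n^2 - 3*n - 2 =-n^2 - 7*n - 12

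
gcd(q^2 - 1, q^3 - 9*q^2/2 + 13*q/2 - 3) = q - 1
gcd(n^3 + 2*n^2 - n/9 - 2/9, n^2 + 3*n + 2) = n + 2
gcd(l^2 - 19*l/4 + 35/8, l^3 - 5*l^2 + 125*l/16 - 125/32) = l - 5/4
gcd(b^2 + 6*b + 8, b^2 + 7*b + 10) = b + 2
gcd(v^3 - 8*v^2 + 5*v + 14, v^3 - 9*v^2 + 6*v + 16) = v^2 - v - 2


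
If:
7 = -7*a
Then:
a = -1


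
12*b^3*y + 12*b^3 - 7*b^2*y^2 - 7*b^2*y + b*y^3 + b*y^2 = (-4*b + y)*(-3*b + y)*(b*y + b)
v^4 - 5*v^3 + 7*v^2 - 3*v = v*(v - 3)*(v - 1)^2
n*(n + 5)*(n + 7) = n^3 + 12*n^2 + 35*n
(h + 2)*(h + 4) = h^2 + 6*h + 8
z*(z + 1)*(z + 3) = z^3 + 4*z^2 + 3*z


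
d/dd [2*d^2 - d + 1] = 4*d - 1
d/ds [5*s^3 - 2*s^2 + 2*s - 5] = 15*s^2 - 4*s + 2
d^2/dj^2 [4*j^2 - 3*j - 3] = 8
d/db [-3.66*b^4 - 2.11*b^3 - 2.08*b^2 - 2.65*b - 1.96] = -14.64*b^3 - 6.33*b^2 - 4.16*b - 2.65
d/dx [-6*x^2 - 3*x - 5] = -12*x - 3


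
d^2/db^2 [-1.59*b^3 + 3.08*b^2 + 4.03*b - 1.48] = 6.16 - 9.54*b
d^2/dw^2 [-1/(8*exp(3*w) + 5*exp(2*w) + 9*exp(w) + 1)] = (-2*(24*exp(2*w) + 10*exp(w) + 9)^2*exp(w) + (72*exp(2*w) + 20*exp(w) + 9)*(8*exp(3*w) + 5*exp(2*w) + 9*exp(w) + 1))*exp(w)/(8*exp(3*w) + 5*exp(2*w) + 9*exp(w) + 1)^3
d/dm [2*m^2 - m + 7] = 4*m - 1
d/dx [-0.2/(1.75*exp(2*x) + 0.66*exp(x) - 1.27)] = (0.7*exp(x) + 0.132)*exp(x)/(1.75*exp(2*x) + 0.66*exp(x) - 1.27)^2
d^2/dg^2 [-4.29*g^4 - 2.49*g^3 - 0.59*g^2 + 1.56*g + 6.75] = -51.48*g^2 - 14.94*g - 1.18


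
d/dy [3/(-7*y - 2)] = 21/(7*y + 2)^2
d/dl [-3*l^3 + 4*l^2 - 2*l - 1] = -9*l^2 + 8*l - 2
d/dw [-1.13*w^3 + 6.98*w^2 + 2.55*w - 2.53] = -3.39*w^2 + 13.96*w + 2.55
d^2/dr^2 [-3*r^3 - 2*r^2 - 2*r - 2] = -18*r - 4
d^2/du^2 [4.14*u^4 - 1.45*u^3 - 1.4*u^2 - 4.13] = 49.68*u^2 - 8.7*u - 2.8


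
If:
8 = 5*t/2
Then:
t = 16/5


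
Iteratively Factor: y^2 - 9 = (y + 3)*(y - 3)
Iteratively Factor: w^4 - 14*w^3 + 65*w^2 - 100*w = (w - 5)*(w^3 - 9*w^2 + 20*w) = w*(w - 5)*(w^2 - 9*w + 20) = w*(w - 5)^2*(w - 4)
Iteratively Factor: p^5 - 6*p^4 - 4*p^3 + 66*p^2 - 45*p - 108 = (p - 4)*(p^4 - 2*p^3 - 12*p^2 + 18*p + 27) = (p - 4)*(p - 3)*(p^3 + p^2 - 9*p - 9) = (p - 4)*(p - 3)^2*(p^2 + 4*p + 3) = (p - 4)*(p - 3)^2*(p + 3)*(p + 1)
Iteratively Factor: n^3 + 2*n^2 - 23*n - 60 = (n + 4)*(n^2 - 2*n - 15) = (n - 5)*(n + 4)*(n + 3)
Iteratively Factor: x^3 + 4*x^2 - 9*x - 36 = (x + 4)*(x^2 - 9) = (x + 3)*(x + 4)*(x - 3)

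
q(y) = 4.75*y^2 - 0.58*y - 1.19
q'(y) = 9.5*y - 0.58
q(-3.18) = 48.69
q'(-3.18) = -30.79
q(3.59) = 57.95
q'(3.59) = 33.52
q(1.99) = 16.47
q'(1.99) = 18.32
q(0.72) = 0.85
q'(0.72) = 6.26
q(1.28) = 5.85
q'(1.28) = 11.58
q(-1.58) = 11.58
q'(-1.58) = -15.59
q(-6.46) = 200.78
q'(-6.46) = -61.95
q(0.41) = -0.63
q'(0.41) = 3.32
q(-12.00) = 689.77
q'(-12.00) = -114.58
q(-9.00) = 388.78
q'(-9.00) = -86.08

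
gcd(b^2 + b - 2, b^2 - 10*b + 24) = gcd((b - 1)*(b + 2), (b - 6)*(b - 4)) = 1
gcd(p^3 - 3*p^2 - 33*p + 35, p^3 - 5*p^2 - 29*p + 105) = p^2 - 2*p - 35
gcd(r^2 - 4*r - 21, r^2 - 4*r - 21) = r^2 - 4*r - 21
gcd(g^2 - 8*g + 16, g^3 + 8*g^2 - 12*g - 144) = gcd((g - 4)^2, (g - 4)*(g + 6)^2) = g - 4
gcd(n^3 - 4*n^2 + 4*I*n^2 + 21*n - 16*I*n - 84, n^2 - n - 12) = n - 4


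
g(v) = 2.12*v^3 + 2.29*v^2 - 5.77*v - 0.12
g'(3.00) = 65.21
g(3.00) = 60.42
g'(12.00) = 965.03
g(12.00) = 3923.76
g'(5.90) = 242.64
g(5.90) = 480.96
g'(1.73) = 21.19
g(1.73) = 7.73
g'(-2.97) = 36.73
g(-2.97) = -18.32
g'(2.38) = 41.16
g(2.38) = 27.70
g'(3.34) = 80.48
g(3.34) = 85.15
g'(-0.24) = -6.50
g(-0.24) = 1.37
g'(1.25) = 9.89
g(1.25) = 0.39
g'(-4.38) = 96.18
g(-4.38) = -109.05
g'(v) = 6.36*v^2 + 4.58*v - 5.77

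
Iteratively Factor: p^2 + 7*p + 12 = (p + 4)*(p + 3)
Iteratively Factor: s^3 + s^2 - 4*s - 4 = (s - 2)*(s^2 + 3*s + 2) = (s - 2)*(s + 2)*(s + 1)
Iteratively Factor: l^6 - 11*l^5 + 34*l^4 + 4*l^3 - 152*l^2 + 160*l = (l - 2)*(l^5 - 9*l^4 + 16*l^3 + 36*l^2 - 80*l) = (l - 2)*(l + 2)*(l^4 - 11*l^3 + 38*l^2 - 40*l) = (l - 2)^2*(l + 2)*(l^3 - 9*l^2 + 20*l) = l*(l - 2)^2*(l + 2)*(l^2 - 9*l + 20) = l*(l - 5)*(l - 2)^2*(l + 2)*(l - 4)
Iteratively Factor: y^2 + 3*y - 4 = (y + 4)*(y - 1)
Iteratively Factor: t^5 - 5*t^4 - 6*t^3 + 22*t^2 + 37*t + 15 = (t - 3)*(t^4 - 2*t^3 - 12*t^2 - 14*t - 5) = (t - 3)*(t + 1)*(t^3 - 3*t^2 - 9*t - 5) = (t - 3)*(t + 1)^2*(t^2 - 4*t - 5) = (t - 3)*(t + 1)^3*(t - 5)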